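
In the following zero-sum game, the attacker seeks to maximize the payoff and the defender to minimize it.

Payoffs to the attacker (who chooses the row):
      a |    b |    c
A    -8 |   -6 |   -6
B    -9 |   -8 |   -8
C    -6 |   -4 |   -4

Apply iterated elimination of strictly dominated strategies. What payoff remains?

-6

Row B is strictly dominated by row A (-8>-9, -6>-8, -6>-8); eliminate B.
Row A is strictly dominated by row C (-6>-8, -4>-6, -4>-6); eliminate A.
Column c is strictly dominated by a for the defender (-6<-4); eliminate c.
Column b is strictly dominated by a for the defender (-6<-4); eliminate b.
Only (C, a) remains, with payoff -6.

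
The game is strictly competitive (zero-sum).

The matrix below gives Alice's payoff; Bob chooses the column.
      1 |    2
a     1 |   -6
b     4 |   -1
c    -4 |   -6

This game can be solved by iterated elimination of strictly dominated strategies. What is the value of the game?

Row c is strictly dominated by row b (4>-4, -1>-6); eliminate c.
Column 1 is strictly dominated by 2 for Bob (-6<1, -1<4); eliminate 1.
Row a is strictly dominated by row b (-1>-6); eliminate a.
Only (b, 2) remains, with payoff -1.

-1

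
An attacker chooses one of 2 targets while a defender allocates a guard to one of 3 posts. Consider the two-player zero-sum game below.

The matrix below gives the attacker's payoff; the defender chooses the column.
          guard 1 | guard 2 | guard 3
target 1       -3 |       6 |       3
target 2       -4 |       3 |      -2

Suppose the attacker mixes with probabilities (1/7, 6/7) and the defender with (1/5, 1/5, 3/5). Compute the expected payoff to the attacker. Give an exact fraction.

Against (1/5, 1/5, 3/5), each row's expected payoff is target 1: 12/5; target 2: -7/5.
Taking the (1/7, 6/7)-weighted average: (1/7)·(12/5) + (6/7)·(-7/5) = -6/7.

-6/7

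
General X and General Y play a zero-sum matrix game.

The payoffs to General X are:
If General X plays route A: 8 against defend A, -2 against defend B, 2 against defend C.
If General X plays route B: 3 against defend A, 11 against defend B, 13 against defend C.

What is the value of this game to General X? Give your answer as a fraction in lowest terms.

47/9

Column defend C is strictly dominated by defend B for General Y (it gives General X more in every row).
The remaining 2×2 game on (route A, route B) × (defend A, defend B) has no saddle point. Let General X play route A with probability p; indifference gives 8p + 3(1−p) = −2p + 11(1−p), so p = 4/9.
Similarly General Y's optimal q on defend A is 13/18, and the value is 8·(13/18) + (-2)·(5/18) = 47/9.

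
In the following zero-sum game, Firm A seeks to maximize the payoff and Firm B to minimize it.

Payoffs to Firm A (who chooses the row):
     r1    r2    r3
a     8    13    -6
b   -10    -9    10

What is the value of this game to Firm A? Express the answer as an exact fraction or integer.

Column r2 is strictly dominated by r1 for Firm B (it gives Firm A more in every row).
The remaining 2×2 game on (a, b) × (r1, r3) has no saddle point. Let Firm A play a with probability p; indifference gives 8p − 10(1−p) = −6p + 10(1−p), so p = 10/17.
Similarly Firm B's optimal q on r1 is 8/17, and the value is 8·(8/17) + (-6)·(9/17) = 10/17.

10/17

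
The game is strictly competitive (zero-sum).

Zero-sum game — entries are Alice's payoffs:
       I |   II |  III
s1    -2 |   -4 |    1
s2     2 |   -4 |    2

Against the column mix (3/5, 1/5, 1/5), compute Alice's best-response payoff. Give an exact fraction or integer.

4/5

s1: (-2)·(3/5) + (-4)·(1/5) + (1)·(1/5) = -9/5.
s2: (2)·(3/5) + (-4)·(1/5) + (2)·(1/5) = 4/5.
The best pure response is s2 with expected payoff 4/5.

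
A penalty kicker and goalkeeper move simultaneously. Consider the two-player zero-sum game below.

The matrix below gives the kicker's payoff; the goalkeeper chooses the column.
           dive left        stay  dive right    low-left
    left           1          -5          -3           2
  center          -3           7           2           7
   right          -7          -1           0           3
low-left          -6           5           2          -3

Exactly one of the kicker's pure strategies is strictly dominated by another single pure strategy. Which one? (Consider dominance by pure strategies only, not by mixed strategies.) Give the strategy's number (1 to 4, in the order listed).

Compare right with center: -3 > -7, 7 > -1, 2 > 0, 7 > 3.
So center strictly dominates right for the kicker; right is strictly dominated.

3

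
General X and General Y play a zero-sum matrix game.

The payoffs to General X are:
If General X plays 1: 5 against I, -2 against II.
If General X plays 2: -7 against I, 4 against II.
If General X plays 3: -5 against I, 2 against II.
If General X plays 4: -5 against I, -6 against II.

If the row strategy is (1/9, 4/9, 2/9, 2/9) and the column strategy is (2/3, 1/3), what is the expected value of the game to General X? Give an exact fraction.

-80/27

Against (2/3, 1/3), each row's expected payoff is 1: 8/3; 2: -10/3; 3: -8/3; 4: -16/3.
Taking the (1/9, 4/9, 2/9, 2/9)-weighted average: (1/9)·(8/3) + (4/9)·(-10/3) + (2/9)·(-8/3) + (2/9)·(-16/3) = -80/27.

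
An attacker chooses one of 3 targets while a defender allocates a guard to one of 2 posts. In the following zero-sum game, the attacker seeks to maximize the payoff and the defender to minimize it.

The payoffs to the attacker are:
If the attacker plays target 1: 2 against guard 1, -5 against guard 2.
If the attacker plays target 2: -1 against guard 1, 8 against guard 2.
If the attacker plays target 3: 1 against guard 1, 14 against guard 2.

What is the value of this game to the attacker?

33/20

Row target 2 is strictly dominated by row target 3, so the attacker never plays it.
The remaining 2×2 game on (target 1, target 3) × (guard 1, guard 2) has no saddle point. Let the attacker play target 1 with probability p; indifference gives 2p + (1−p) = −5p + 14(1−p), so p = 13/20.
Similarly the defender's optimal q on guard 1 is 19/20, and the value is 2·(19/20) + (-5)·(1/20) = 33/20.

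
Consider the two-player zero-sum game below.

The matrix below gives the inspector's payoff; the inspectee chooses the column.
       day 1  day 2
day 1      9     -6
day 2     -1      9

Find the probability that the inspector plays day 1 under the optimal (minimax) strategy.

Row minima are -6 and -1, so the inspector's maximin is -1; column maxima are 9 and 9, so the inspectee's minimax is 9. These differ, so the equilibrium is in mixed strategies.
Let the inspector play day 1 with probability p. The inspectee is indifferent when 9p − (1−p) = −6p + 9(1−p), giving p = 2/5.

2/5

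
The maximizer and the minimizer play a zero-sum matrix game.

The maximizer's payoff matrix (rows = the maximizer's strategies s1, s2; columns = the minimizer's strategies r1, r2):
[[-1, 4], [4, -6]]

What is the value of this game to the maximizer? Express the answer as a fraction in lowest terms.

2/3

Row minima are -1 and -6, so the maximizer's maximin is -1; column maxima are 4 and 4, so the minimizer's minimax is 4. These differ, so the equilibrium is in mixed strategies.
Let the maximizer play s1 with probability p. The minimizer is indifferent when −p + 4(1−p) = 4p − 6(1−p), giving p = 2/3.
Let the minimizer play r1 with probability q. The maximizer is indifferent when −q + 4(1−q) = 4q − 6(1−q), giving q = 2/3.
The value is -1·(2/3) + (4)·(1/3) = 2/3.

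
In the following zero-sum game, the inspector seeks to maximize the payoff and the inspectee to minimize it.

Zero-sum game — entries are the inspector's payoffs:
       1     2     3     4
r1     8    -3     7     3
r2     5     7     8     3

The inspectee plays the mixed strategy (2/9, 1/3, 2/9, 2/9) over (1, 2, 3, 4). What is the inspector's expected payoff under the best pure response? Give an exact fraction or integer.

r1: (8)·(2/9) + (-3)·(1/3) + (7)·(2/9) + (3)·(2/9) = 3.
r2: (5)·(2/9) + (7)·(1/3) + (8)·(2/9) + (3)·(2/9) = 53/9.
The best pure response is r2 with expected payoff 53/9.

53/9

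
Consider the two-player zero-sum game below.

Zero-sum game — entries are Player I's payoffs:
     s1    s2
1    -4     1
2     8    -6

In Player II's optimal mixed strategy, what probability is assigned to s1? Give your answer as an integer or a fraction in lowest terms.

7/19

Row minima are -4 and -6, so Player I's maximin is -4; column maxima are 8 and 1, so Player II's minimax is 1. These differ, so the equilibrium is in mixed strategies.
Let Player II play s1 with probability q. Player I is indifferent when −4q + (1−q) = 8q − 6(1−q), giving q = 7/19.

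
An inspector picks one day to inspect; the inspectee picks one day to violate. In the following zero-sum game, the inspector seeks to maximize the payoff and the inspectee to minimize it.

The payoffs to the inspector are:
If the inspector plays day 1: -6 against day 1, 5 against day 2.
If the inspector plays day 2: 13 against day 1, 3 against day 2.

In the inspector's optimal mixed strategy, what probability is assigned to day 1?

Row minima are -6 and 3, so the inspector's maximin is 3; column maxima are 13 and 5, so the inspectee's minimax is 5. These differ, so the equilibrium is in mixed strategies.
Let the inspector play day 1 with probability p. The inspectee is indifferent when −6p + 13(1−p) = 5p + 3(1−p), giving p = 10/21.

10/21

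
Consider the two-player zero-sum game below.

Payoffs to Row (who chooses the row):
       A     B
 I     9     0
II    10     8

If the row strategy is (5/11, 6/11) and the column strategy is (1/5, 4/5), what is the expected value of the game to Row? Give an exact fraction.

27/5

Against (1/5, 4/5), each row's expected payoff is I: 9/5; II: 42/5.
Taking the (5/11, 6/11)-weighted average: (5/11)·(9/5) + (6/11)·(42/5) = 27/5.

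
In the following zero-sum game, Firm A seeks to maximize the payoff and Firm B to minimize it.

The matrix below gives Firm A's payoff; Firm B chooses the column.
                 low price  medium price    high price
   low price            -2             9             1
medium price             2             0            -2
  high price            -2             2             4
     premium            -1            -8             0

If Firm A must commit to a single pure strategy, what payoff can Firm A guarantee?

The worst-case payoff for each row is low price: -2, medium price: -2, high price: -2, premium: -8.
The best of these is -2.

-2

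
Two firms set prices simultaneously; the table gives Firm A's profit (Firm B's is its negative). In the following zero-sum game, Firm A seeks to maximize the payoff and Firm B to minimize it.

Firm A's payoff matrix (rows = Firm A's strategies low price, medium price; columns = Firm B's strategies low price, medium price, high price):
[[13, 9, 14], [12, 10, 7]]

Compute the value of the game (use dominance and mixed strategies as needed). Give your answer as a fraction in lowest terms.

Column low price is strictly dominated by medium price for Firm B (it gives Firm A more in every row).
The remaining 2×2 game on (low price, medium price) × (medium price, high price) has no saddle point. Let Firm A play low price with probability p; indifference gives 9p + 10(1−p) = 14p + 7(1−p), so p = 3/8.
Similarly Firm B's optimal q on medium price is 7/8, and the value is 9·(7/8) + (14)·(1/8) = 77/8.

77/8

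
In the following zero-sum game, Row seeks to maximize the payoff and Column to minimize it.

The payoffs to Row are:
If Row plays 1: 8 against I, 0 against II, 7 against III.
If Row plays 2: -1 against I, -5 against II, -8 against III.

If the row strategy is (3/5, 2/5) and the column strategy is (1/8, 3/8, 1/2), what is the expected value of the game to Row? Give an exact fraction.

3/10

Against (1/8, 3/8, 1/2), each row's expected payoff is 1: 9/2; 2: -6.
Taking the (3/5, 2/5)-weighted average: (3/5)·(9/2) + (2/5)·(-6) = 3/10.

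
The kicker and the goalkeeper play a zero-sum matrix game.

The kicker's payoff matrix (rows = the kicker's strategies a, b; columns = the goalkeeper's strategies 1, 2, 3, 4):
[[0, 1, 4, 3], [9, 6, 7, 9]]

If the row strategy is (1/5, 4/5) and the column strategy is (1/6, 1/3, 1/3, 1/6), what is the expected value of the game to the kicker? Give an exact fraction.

Against (1/6, 1/3, 1/3, 1/6), each row's expected payoff is a: 13/6; b: 22/3.
Taking the (1/5, 4/5)-weighted average: (1/5)·(13/6) + (4/5)·(22/3) = 63/10.

63/10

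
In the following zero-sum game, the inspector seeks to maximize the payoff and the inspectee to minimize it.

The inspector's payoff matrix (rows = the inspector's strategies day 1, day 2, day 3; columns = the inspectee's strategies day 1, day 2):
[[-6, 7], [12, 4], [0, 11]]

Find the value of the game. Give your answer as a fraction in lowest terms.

Row day 1 is strictly dominated by row day 3, so the inspector never plays it.
The remaining 2×2 game on (day 2, day 3) × (day 1, day 2) has no saddle point. Let the inspector play day 2 with probability p; indifference gives 12p = 4p + 11(1−p), so p = 11/19.
Similarly the inspectee's optimal q on day 1 is 7/19, and the value is 12·(7/19) + (4)·(12/19) = 132/19.

132/19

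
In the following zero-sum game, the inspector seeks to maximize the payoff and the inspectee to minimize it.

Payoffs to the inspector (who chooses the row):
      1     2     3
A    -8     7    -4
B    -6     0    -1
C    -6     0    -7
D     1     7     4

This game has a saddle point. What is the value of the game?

1

Row minima: -8, -6, -7, 1 → the inspector's maximin is 1.
Column maxima: 1, 7, 4 → the inspectee's minimax is 1.
They coincide at (D, 1), so the value is 1.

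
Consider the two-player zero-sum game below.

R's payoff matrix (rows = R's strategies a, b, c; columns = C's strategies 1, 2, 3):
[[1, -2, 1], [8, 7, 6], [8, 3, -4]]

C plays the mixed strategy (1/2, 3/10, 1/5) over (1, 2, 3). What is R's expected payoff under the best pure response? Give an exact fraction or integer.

73/10

a: (1)·(1/2) + (-2)·(3/10) + (1)·(1/5) = 1/10.
b: (8)·(1/2) + (7)·(3/10) + (6)·(1/5) = 73/10.
c: (8)·(1/2) + (3)·(3/10) + (-4)·(1/5) = 41/10.
The best pure response is b with expected payoff 73/10.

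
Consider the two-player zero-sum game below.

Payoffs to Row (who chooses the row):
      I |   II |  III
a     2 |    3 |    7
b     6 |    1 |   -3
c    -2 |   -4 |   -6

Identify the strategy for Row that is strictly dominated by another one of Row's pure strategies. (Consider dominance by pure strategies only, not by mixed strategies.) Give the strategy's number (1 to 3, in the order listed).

Compare c with a: 2 > -2, 3 > -4, 7 > -6.
So a strictly dominates c for Row; c is strictly dominated.

3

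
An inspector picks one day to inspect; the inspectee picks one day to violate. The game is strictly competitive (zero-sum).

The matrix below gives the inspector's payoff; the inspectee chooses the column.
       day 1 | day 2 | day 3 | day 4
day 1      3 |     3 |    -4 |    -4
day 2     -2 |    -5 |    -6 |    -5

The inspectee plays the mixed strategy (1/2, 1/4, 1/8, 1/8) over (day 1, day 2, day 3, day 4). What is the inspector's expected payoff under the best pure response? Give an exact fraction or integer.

5/4

day 1: (3)·(1/2) + (3)·(1/4) + (-4)·(1/8) + (-4)·(1/8) = 5/4.
day 2: (-2)·(1/2) + (-5)·(1/4) + (-6)·(1/8) + (-5)·(1/8) = -29/8.
The best pure response is day 1 with expected payoff 5/4.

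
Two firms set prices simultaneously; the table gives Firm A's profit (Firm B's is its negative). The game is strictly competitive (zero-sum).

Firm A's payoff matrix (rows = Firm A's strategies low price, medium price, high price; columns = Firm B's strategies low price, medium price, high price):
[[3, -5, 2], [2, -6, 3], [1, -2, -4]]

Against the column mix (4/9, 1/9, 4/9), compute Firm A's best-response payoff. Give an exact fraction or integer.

5/3

low price: (3)·(4/9) + (-5)·(1/9) + (2)·(4/9) = 5/3.
medium price: (2)·(4/9) + (-6)·(1/9) + (3)·(4/9) = 14/9.
high price: (1)·(4/9) + (-2)·(1/9) + (-4)·(4/9) = -14/9.
The best pure response is low price with expected payoff 5/3.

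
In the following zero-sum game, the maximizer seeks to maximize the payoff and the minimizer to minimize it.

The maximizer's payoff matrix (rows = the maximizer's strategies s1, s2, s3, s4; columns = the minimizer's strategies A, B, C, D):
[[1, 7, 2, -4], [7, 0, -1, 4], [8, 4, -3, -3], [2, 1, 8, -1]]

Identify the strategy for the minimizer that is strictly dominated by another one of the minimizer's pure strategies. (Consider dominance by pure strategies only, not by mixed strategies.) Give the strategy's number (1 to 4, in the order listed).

1

The minimizer prefers columns that give the maximizer less. Compare A with D: -4 < 1, 4 < 7, -3 < 8, -1 < 2.
So D strictly dominates A for the minimizer; A is strictly dominated.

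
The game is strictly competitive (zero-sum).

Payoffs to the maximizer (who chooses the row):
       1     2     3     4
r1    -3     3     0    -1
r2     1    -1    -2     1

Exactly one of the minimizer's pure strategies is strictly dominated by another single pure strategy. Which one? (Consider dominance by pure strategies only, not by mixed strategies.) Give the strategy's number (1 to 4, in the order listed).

2

The minimizer prefers columns that give the maximizer less. Compare 2 with 3: 0 < 3, -2 < -1.
So 3 strictly dominates 2 for the minimizer; 2 is strictly dominated.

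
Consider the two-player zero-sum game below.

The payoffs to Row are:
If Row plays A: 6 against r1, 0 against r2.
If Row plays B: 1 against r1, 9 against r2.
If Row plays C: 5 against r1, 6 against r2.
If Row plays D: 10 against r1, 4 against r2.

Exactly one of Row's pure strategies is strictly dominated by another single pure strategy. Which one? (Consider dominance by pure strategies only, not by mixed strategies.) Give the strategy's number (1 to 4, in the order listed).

Compare A with D: 10 > 6, 4 > 0.
So D strictly dominates A for Row; A is strictly dominated.

1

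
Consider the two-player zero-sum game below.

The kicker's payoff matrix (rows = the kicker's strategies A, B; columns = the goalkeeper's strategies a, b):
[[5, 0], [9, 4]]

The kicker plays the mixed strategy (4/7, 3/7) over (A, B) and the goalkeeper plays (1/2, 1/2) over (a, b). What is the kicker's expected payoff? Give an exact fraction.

59/14

Against (1/2, 1/2), each row's expected payoff is A: 5/2; B: 13/2.
Taking the (4/7, 3/7)-weighted average: (4/7)·(5/2) + (3/7)·(13/2) = 59/14.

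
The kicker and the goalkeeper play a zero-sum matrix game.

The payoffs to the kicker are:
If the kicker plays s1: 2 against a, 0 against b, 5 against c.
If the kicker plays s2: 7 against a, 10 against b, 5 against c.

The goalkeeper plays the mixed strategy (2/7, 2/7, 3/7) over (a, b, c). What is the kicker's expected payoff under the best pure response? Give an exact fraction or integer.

7

s1: (2)·(2/7) + (0)·(2/7) + (5)·(3/7) = 19/7.
s2: (7)·(2/7) + (10)·(2/7) + (5)·(3/7) = 7.
The best pure response is s2 with expected payoff 7.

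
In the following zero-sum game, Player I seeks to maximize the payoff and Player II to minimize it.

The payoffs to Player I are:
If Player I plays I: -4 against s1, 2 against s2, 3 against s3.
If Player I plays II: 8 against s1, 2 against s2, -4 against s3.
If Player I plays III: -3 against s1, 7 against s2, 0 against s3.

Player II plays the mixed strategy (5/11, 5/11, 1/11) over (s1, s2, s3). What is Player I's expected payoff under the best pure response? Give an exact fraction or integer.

46/11

I: (-4)·(5/11) + (2)·(5/11) + (3)·(1/11) = -7/11.
II: (8)·(5/11) + (2)·(5/11) + (-4)·(1/11) = 46/11.
III: (-3)·(5/11) + (7)·(5/11) + (0)·(1/11) = 20/11.
The best pure response is II with expected payoff 46/11.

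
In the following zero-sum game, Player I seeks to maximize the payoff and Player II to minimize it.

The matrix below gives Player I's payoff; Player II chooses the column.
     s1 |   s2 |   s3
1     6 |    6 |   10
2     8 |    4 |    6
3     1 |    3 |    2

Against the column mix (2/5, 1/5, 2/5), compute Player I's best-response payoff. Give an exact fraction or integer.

38/5

1: (6)·(2/5) + (6)·(1/5) + (10)·(2/5) = 38/5.
2: (8)·(2/5) + (4)·(1/5) + (6)·(2/5) = 32/5.
3: (1)·(2/5) + (3)·(1/5) + (2)·(2/5) = 9/5.
The best pure response is 1 with expected payoff 38/5.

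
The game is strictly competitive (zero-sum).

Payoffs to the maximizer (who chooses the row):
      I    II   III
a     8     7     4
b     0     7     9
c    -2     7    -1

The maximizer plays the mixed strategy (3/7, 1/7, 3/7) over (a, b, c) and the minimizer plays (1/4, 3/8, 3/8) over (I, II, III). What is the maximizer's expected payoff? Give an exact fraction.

237/56

Against (1/4, 3/8, 3/8), each row's expected payoff is a: 49/8; b: 6; c: 7/4.
Taking the (3/7, 1/7, 3/7)-weighted average: (3/7)·(49/8) + (1/7)·(6) + (3/7)·(7/4) = 237/56.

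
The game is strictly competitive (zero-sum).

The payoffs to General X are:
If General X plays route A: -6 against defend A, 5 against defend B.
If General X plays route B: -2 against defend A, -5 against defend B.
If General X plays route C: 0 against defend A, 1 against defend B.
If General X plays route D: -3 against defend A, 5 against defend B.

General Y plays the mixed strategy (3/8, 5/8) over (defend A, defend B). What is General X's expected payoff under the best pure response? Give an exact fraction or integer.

route A: (-6)·(3/8) + (5)·(5/8) = 7/8.
route B: (-2)·(3/8) + (-5)·(5/8) = -31/8.
route C: (0)·(3/8) + (1)·(5/8) = 5/8.
route D: (-3)·(3/8) + (5)·(5/8) = 2.
The best pure response is route D with expected payoff 2.

2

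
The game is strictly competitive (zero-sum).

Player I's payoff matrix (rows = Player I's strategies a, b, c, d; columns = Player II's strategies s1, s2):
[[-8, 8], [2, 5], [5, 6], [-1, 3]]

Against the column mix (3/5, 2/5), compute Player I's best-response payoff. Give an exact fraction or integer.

a: (-8)·(3/5) + (8)·(2/5) = -8/5.
b: (2)·(3/5) + (5)·(2/5) = 16/5.
c: (5)·(3/5) + (6)·(2/5) = 27/5.
d: (-1)·(3/5) + (3)·(2/5) = 3/5.
The best pure response is c with expected payoff 27/5.

27/5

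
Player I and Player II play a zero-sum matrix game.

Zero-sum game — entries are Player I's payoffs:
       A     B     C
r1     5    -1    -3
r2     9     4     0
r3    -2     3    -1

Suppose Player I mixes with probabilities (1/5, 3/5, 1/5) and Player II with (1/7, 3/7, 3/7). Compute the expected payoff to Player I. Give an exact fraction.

Against (1/7, 3/7, 3/7), each row's expected payoff is r1: -1; r2: 3; r3: 4/7.
Taking the (1/5, 3/5, 1/5)-weighted average: (1/5)·(-1) + (3/5)·(3) + (1/5)·(4/7) = 12/7.

12/7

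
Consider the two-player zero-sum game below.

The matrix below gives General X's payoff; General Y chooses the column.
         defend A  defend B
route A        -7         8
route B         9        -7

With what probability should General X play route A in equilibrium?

16/31

Row minima are -7 and -7, so General X's maximin is -7; column maxima are 9 and 8, so General Y's minimax is 8. These differ, so the equilibrium is in mixed strategies.
Let General X play route A with probability p. General Y is indifferent when −7p + 9(1−p) = 8p − 7(1−p), giving p = 16/31.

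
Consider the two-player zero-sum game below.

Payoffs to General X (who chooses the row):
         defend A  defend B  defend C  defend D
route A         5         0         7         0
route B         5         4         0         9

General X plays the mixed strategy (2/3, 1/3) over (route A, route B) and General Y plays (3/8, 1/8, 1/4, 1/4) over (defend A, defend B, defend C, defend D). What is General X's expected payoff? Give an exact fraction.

Against (3/8, 1/8, 1/4, 1/4), each row's expected payoff is route A: 29/8; route B: 37/8.
Taking the (2/3, 1/3)-weighted average: (2/3)·(29/8) + (1/3)·(37/8) = 95/24.

95/24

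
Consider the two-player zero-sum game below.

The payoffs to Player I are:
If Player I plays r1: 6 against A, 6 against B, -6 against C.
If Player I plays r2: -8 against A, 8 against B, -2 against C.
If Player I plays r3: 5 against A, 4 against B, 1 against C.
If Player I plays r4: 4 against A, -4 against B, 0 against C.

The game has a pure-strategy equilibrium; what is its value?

Row minima: -6, -8, 1, -4 → Player I's maximin is 1.
Column maxima: 6, 8, 1 → Player II's minimax is 1.
They coincide at (r3, C), so the value is 1.

1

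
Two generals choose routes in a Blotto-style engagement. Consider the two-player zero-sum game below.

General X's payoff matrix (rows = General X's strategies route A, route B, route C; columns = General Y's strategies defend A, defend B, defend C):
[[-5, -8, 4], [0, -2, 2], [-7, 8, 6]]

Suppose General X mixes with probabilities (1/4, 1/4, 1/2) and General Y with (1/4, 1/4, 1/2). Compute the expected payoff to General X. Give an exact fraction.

Against (1/4, 1/4, 1/2), each row's expected payoff is route A: -5/4; route B: 1/2; route C: 13/4.
Taking the (1/4, 1/4, 1/2)-weighted average: (1/4)·(-5/4) + (1/4)·(1/2) + (1/2)·(13/4) = 23/16.

23/16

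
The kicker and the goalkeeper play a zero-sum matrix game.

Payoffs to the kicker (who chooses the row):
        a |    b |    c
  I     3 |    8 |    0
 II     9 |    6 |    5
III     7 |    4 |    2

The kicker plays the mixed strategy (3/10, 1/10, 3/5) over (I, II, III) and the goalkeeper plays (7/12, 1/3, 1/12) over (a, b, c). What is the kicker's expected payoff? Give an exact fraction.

653/120

Against (7/12, 1/3, 1/12), each row's expected payoff is I: 53/12; II: 23/3; III: 67/12.
Taking the (3/10, 1/10, 3/5)-weighted average: (3/10)·(53/12) + (1/10)·(23/3) + (3/5)·(67/12) = 653/120.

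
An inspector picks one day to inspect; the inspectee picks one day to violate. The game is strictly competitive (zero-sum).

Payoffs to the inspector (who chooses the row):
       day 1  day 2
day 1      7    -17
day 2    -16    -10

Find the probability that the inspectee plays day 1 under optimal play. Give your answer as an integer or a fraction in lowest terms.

Row minima are -17 and -16, so the inspector's maximin is -16; column maxima are 7 and -10, so the inspectee's minimax is -10. These differ, so the equilibrium is in mixed strategies.
Let the inspectee play day 1 with probability q. The inspector is indifferent when 7q − 17(1−q) = −16q − 10(1−q), giving q = 7/30.

7/30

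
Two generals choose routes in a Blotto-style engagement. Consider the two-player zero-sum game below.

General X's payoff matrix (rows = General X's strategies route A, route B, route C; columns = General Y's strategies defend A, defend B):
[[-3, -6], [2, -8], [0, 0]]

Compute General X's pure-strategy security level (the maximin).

0

The worst-case payoff for each row is route A: -6, route B: -8, route C: 0.
The best of these is 0.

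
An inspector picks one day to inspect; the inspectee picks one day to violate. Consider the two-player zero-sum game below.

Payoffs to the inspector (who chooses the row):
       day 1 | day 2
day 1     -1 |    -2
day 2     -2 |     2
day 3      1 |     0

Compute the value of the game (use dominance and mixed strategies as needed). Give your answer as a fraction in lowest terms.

Row day 1 is strictly dominated by row day 3, so the inspector never plays it.
The remaining 2×2 game on (day 2, day 3) × (day 1, day 2) has no saddle point. Let the inspector play day 2 with probability p; indifference gives −2p + (1−p) = 2p, so p = 1/5.
Similarly the inspectee's optimal q on day 1 is 2/5, and the value is -2·(2/5) + (2)·(3/5) = 2/5.

2/5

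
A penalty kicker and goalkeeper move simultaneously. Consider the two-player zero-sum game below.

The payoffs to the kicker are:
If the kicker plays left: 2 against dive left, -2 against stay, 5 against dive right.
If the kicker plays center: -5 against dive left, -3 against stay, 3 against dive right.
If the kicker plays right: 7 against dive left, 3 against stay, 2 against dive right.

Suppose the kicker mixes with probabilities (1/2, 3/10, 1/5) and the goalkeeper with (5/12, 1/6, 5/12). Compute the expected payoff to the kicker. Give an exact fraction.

Against (5/12, 1/6, 5/12), each row's expected payoff is left: 31/12; center: -4/3; right: 17/4.
Taking the (1/2, 3/10, 1/5)-weighted average: (1/2)·(31/12) + (3/10)·(-4/3) + (1/5)·(17/4) = 209/120.

209/120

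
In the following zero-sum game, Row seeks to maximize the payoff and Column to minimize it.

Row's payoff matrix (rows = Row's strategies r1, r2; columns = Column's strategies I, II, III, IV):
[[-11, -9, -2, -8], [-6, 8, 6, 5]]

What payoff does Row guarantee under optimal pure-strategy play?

-6

Row minima: -11, -6 → Row's maximin is -6.
Column maxima: -6, 8, 6, 5 → Column's minimax is -6.
They coincide at (r2, I), so the value is -6.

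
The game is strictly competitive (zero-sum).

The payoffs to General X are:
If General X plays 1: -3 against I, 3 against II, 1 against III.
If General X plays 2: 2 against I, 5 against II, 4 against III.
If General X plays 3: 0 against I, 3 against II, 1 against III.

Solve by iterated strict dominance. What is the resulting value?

2

Column III is strictly dominated by I for General Y (-3<1, 2<4, 0<1); eliminate III.
Row 3 is strictly dominated by row 2 (2>0, 5>3); eliminate 3.
Column II is strictly dominated by I for General Y (-3<3, 2<5); eliminate II.
Row 1 is strictly dominated by row 2 (2>-3); eliminate 1.
Only (2, I) remains, with payoff 2.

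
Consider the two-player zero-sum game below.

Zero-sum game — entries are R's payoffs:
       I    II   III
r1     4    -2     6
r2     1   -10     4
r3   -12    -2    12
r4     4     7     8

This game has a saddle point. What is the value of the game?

Row minima: -2, -10, -12, 4 → R's maximin is 4.
Column maxima: 4, 7, 12 → C's minimax is 4.
They coincide at (r4, I), so the value is 4.

4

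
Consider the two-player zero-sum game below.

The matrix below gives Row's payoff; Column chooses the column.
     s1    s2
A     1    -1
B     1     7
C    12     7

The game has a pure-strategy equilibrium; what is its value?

7

Row minima: -1, 1, 7 → Row's maximin is 7.
Column maxima: 12, 7 → Column's minimax is 7.
They coincide at (C, s2), so the value is 7.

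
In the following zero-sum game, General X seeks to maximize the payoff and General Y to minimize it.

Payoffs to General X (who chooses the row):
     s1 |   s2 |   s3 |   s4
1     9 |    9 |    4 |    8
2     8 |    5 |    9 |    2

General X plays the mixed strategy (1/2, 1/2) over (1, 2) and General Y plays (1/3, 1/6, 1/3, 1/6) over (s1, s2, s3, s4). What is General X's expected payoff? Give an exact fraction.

Against (1/3, 1/6, 1/3, 1/6), each row's expected payoff is 1: 43/6; 2: 41/6.
Taking the (1/2, 1/2)-weighted average: (1/2)·(43/6) + (1/2)·(41/6) = 7.

7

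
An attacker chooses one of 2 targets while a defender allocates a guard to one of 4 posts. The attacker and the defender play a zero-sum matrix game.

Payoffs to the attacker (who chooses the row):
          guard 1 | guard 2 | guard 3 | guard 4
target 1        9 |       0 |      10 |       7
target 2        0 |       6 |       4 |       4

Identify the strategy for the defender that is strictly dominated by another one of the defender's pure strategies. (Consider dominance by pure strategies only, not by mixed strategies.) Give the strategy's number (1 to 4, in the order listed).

3

The defender prefers columns that give the attacker less. Compare guard 3 with guard 1: 9 < 10, 0 < 4.
So guard 1 strictly dominates guard 3 for the defender; guard 3 is strictly dominated.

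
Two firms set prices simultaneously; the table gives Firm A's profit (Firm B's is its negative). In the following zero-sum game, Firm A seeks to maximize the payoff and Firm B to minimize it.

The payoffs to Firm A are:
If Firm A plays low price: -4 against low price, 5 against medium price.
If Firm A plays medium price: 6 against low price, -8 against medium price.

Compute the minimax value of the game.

-2/23

Row minima are -4 and -8, so Firm A's maximin is -4; column maxima are 6 and 5, so Firm B's minimax is 5. These differ, so the equilibrium is in mixed strategies.
Let Firm A play low price with probability p. Firm B is indifferent when −4p + 6(1−p) = 5p − 8(1−p), giving p = 14/23.
Let Firm B play low price with probability q. Firm A is indifferent when −4q + 5(1−q) = 6q − 8(1−q), giving q = 13/23.
The value is -4·(13/23) + (5)·(10/23) = -2/23.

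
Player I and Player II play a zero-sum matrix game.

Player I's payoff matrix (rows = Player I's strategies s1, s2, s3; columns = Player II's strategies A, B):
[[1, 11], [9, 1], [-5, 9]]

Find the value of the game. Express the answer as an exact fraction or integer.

Row s3 is strictly dominated by row s1, so Player I never plays it.
The remaining 2×2 game on (s1, s2) × (A, B) has no saddle point. Let Player I play s1 with probability p; indifference gives p + 9(1−p) = 11p + (1−p), so p = 4/9.
Similarly Player II's optimal q on A is 5/9, and the value is 1·(5/9) + (11)·(4/9) = 49/9.

49/9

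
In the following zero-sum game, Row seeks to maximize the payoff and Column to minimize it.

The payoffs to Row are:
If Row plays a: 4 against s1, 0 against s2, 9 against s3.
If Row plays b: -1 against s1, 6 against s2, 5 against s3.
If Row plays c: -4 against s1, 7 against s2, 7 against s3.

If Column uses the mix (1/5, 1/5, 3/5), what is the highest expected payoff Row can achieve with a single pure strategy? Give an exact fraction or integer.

31/5

a: (4)·(1/5) + (0)·(1/5) + (9)·(3/5) = 31/5.
b: (-1)·(1/5) + (6)·(1/5) + (5)·(3/5) = 4.
c: (-4)·(1/5) + (7)·(1/5) + (7)·(3/5) = 24/5.
The best pure response is a with expected payoff 31/5.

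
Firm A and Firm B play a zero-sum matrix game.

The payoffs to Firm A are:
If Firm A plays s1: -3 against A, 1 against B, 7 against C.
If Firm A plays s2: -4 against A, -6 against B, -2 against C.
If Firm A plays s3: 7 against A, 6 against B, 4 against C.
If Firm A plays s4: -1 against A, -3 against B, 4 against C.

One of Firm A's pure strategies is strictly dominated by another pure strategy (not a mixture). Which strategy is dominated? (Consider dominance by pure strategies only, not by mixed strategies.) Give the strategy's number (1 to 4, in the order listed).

2

Compare s2 with s1: -3 > -4, 1 > -6, 7 > -2.
So s1 strictly dominates s2 for Firm A; s2 is strictly dominated.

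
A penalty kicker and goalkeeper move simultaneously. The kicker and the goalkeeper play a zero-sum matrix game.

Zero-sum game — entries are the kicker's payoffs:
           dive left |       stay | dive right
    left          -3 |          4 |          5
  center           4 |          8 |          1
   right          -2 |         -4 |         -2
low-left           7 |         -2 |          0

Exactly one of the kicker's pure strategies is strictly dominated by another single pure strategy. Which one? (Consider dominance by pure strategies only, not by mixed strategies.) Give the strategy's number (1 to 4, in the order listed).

3

Compare right with center: 4 > -2, 8 > -4, 1 > -2.
So center strictly dominates right for the kicker; right is strictly dominated.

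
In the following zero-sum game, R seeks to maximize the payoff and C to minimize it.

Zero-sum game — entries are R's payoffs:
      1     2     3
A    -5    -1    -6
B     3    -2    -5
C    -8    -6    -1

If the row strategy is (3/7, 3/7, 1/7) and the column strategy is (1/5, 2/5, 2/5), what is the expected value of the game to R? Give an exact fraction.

Against (1/5, 2/5, 2/5), each row's expected payoff is A: -19/5; B: -11/5; C: -22/5.
Taking the (3/7, 3/7, 1/7)-weighted average: (3/7)·(-19/5) + (3/7)·(-11/5) + (1/7)·(-22/5) = -16/5.

-16/5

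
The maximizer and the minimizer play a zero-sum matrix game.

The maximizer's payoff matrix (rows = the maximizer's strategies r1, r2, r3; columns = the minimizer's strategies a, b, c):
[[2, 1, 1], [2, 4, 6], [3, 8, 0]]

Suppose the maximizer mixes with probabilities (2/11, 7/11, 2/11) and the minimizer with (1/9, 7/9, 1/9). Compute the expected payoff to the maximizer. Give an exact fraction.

Against (1/9, 7/9, 1/9), each row's expected payoff is r1: 10/9; r2: 4; r3: 59/9.
Taking the (2/11, 7/11, 2/11)-weighted average: (2/11)·(10/9) + (7/11)·(4) + (2/11)·(59/9) = 130/33.

130/33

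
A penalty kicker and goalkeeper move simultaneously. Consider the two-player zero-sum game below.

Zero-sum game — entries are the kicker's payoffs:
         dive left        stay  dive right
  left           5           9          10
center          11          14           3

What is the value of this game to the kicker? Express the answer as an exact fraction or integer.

95/13

Column stay is strictly dominated by dive left for the goalkeeper (it gives the kicker more in every row).
The remaining 2×2 game on (left, center) × (dive left, dive right) has no saddle point. Let the kicker play left with probability p; indifference gives 5p + 11(1−p) = 10p + 3(1−p), so p = 8/13.
Similarly the goalkeeper's optimal q on dive left is 7/13, and the value is 5·(7/13) + (10)·(6/13) = 95/13.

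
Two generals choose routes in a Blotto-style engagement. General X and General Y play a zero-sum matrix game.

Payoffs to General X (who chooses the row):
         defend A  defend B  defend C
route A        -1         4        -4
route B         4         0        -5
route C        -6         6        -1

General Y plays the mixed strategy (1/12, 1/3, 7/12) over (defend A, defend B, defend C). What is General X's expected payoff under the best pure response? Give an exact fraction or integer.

route A: (-1)·(1/12) + (4)·(1/3) + (-4)·(7/12) = -13/12.
route B: (4)·(1/12) + (0)·(1/3) + (-5)·(7/12) = -31/12.
route C: (-6)·(1/12) + (6)·(1/3) + (-1)·(7/12) = 11/12.
The best pure response is route C with expected payoff 11/12.

11/12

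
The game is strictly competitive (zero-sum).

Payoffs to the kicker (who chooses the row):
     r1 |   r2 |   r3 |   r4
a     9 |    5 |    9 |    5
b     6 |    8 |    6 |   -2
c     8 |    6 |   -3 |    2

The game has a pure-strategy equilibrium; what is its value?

Row minima: 5, -2, -3 → the kicker's maximin is 5.
Column maxima: 9, 8, 9, 5 → the goalkeeper's minimax is 5.
They coincide at (a, r4), so the value is 5.

5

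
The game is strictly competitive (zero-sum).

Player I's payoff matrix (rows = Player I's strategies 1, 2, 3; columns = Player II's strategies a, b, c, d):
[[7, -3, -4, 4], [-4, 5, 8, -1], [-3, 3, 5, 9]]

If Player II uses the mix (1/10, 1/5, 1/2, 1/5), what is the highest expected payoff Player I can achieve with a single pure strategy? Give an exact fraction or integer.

23/5

1: (7)·(1/10) + (-3)·(1/5) + (-4)·(1/2) + (4)·(1/5) = -11/10.
2: (-4)·(1/10) + (5)·(1/5) + (8)·(1/2) + (-1)·(1/5) = 22/5.
3: (-3)·(1/10) + (3)·(1/5) + (5)·(1/2) + (9)·(1/5) = 23/5.
The best pure response is 3 with expected payoff 23/5.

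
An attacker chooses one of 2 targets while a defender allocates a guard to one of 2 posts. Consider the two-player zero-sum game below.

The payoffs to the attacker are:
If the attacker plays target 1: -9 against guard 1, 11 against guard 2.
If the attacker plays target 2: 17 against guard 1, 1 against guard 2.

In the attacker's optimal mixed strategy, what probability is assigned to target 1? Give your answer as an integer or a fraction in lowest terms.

4/9

Row minima are -9 and 1, so the attacker's maximin is 1; column maxima are 17 and 11, so the defender's minimax is 11. These differ, so the equilibrium is in mixed strategies.
Let the attacker play target 1 with probability p. The defender is indifferent when −9p + 17(1−p) = 11p + (1−p), giving p = 4/9.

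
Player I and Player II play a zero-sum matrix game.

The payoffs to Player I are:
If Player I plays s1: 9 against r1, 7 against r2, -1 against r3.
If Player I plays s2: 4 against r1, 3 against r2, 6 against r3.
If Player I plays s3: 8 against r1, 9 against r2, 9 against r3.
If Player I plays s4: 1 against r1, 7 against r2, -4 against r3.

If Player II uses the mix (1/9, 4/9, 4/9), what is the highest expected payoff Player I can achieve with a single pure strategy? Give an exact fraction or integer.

80/9

s1: (9)·(1/9) + (7)·(4/9) + (-1)·(4/9) = 11/3.
s2: (4)·(1/9) + (3)·(4/9) + (6)·(4/9) = 40/9.
s3: (8)·(1/9) + (9)·(4/9) + (9)·(4/9) = 80/9.
s4: (1)·(1/9) + (7)·(4/9) + (-4)·(4/9) = 13/9.
The best pure response is s3 with expected payoff 80/9.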